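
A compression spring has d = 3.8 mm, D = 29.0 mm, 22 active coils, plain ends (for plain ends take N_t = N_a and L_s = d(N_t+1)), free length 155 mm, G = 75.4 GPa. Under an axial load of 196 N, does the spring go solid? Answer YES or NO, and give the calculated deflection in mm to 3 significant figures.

NO, δ = 53.5 mm

k = Gd⁴/(8D³N_a) = (75.4×10³)(3.8⁴)/(8·29.0³·22) = 3.6627 N/mm
N_t = 22; L_s = 3.8·23 = 87.4 mm; δ_solid = L₀ − L_s = 155 − 87.4 = 67.6 mm
δ = F/k = 196/3.6627 = 53.513 mm
δ < δ_solid → spring does not go solid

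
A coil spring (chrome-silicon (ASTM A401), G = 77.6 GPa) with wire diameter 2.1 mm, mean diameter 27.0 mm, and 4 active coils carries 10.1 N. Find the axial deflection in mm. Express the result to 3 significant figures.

k = Gd⁴/(8D³N_a) = (77.6×10³)(2.1⁴)/(8·27.0³·4) = 2.3961 N/mm
δ = F/k = 10.1 / 2.3961 = 4.2153 mm

4.22 mm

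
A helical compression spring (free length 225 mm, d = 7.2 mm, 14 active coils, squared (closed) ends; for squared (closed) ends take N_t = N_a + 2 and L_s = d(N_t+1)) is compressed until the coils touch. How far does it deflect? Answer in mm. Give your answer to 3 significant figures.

103 mm

N_t = 16; L_s = 7.2·17 = 122.4 mm
δ_solid = L₀ − L_s = 225 − 122.4 = 102.6 mm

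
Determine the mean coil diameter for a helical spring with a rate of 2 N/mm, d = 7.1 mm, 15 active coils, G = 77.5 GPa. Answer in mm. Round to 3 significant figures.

D = (Gd⁴/(8N_a·k))^(1/3) = (77.5×10³·7.1⁴/(8·15·2))^(1/3)
  = (820586)^(1/3) = 93.6213 mm

93.6 mm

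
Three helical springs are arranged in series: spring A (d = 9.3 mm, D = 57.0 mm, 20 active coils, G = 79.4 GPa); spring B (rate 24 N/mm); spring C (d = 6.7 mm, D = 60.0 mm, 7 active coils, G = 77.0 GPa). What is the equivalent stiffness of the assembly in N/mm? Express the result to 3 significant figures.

5.90 N/mm

k_A = Gd⁴/(8D³N_a) = (79.4×10³)(9.3⁴)/(8·57.0³·20) = 20.045 N/mm
k_C = Gd⁴/(8D³N_a) = (77.0×10³)(6.7⁴)/(8·60.0³·7) = 12.828 N/mm
Series: 1/k_eq = 1/20.045 + 1/24 + 1/12.828 = 0.16951; k_eq = 5.8993 N/mm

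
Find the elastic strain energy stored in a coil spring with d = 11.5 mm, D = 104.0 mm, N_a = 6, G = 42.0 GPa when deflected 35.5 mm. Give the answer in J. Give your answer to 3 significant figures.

k = Gd⁴/(8D³N_a) = (42.0×10³)(11.5⁴)/(8·104.0³·6) = 13.605 N/mm
U = ½kδ² = 0.5 × 13.605 × 35.5² = 8572.9 N·mm = 8.5729 J

8.57 J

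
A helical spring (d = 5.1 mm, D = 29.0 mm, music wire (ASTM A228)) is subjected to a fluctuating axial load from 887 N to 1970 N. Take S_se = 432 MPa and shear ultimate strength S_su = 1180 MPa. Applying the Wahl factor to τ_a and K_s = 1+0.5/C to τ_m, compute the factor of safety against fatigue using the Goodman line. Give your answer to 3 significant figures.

0.618

C = D/d = 29.0/5.1 = 5.6863; K_W = (4C−1)/(4C−4)+0.615/C = 1.2682; K_s = 1+0.5/C = 1.0879
F_a = (F_max−F_min)/2 = 541.5 N; F_m = (F_max+F_min)/2 = 1428.5 N
τ_a = K_W·8F_aD/(πd³) = 1.2682 × 301.46 = 382.31 MPa
τ_m = K_s·8F_mD/(πd³) = 1.0879 × 795.26 = 865.19 MPa
Goodman: 1/n_f = τ_a/S_se + τ_m/S_su = 382.31/432 + 865.19/1180 = 0.88497 + 0.73321 = 1.6182
n_f = 1/1.6182 = 0.618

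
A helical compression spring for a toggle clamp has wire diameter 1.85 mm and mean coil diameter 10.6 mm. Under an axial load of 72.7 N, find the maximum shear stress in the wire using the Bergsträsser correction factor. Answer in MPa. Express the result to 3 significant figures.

388 MPa

Spring index C = D/d = 10.6/1.85 = 5.7297
K_B = (4C+2)/(4C−3) = 24.919/19.919 = 1.2510
τ₀ = 8FD/(πd³) = 8·72.7·10.6/(π·1.85³) = 6164.96/19.891 = 309.93 MPa
τ_max = K·τ₀ = 1.2510 × 309.93 = 387.73 MPa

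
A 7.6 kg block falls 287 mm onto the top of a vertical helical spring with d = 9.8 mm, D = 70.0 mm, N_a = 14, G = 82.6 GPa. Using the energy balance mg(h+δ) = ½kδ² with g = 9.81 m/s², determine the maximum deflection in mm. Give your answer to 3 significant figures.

k = Gd⁴/(8D³N_a) = (82.6×10³)(9.8⁴)/(8·70.0³·14) = 19.832 N/mm
W = mg = 7.6 × 9.81 = 74.556 N
½kδ² − Wδ − Wh = 0 → δ = (W + √(W² + 2kWh))/k
δ = (74.556 + √(5558.6 + 848724))/19.832 = (74.556 + 924.27)/19.832 = 50.364 mm

50.4 mm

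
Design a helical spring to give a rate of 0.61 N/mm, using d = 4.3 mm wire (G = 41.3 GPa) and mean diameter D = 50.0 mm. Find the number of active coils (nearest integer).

23

N_a = Gd⁴/(8D³k) = (41.3×10³ × 4.3⁴)/(8 × 50.0³ × 0.61)
    = 1.41196e+07 / 610000 = 23.15 → 23 coils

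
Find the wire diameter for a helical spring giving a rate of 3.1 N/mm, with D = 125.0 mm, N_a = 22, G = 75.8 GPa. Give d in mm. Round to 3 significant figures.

d = (8D³N_a·k / G)^(1/4) = (8·125.0³·22·3.1 / (75.8×10³))^0.25
  = (14058)^0.25 = 10.8889 mm

10.9 mm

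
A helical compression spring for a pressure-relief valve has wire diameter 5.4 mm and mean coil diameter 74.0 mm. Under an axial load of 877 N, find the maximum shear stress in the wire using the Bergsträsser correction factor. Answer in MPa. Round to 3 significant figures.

Spring index C = D/d = 74.0/5.4 = 13.7037
K_B = (4C+2)/(4C−3) = 56.815/51.815 = 1.0965
τ₀ = 8FD/(πd³) = 8·877·74.0/(π·5.4³) = 519184/494.69 = 1049.5 MPa
τ_max = K·τ₀ = 1.0965 × 1049.5 = 1150.8 MPa

1150 MPa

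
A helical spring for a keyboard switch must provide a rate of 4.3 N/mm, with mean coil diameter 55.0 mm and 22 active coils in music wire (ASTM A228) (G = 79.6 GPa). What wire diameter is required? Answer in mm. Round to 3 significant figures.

d = (8D³N_a·k / G)^(1/4) = (8·55.0³·22·4.3 / (79.6×10³))^0.25
  = (1581.8)^0.25 = 6.3065 mm

6.31 mm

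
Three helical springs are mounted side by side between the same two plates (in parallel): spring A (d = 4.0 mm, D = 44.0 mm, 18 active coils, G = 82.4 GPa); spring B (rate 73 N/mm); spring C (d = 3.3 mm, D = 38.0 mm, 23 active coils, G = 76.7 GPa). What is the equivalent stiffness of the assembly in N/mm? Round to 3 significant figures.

k_A = Gd⁴/(8D³N_a) = (82.4×10³)(4.0⁴)/(8·44.0³·18) = 1.7197 N/mm
k_C = Gd⁴/(8D³N_a) = (76.7×10³)(3.3⁴)/(8·38.0³·23) = 0.90091 N/mm
Parallel: k_eq = 1.7197 + 73 + 0.90091 = 75.621 N/mm

75.6 N/mm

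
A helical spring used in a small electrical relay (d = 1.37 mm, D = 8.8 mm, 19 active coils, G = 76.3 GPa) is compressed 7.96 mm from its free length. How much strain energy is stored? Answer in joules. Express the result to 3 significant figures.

0.0822 J

k = Gd⁴/(8D³N_a) = (76.3×10³)(1.37⁴)/(8·8.8³·19) = 2.5949 N/mm
U = ½kδ² = 0.5 × 2.5949 × 7.96² = 82.207 N·mm = 0.082207 J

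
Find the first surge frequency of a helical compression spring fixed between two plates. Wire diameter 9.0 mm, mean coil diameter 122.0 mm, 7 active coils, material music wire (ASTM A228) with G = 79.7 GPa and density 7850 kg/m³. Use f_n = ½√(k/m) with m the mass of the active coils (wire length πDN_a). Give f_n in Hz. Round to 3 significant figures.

k = Gd⁴/(8D³N_a) = (79.7×10³)(9.0⁴)/(8·122.0³·7) = 5.1423 N/mm = 5142.3 N/m
Wire length L = πDN_a = π·122.0·7 = 2682.9 mm
m = ρ·(πd²/4)·L = 7850 × 63.617×10⁻⁶ m² × 2.6829 m = 1.3398 kg
f_n = ½√(k/m) = 0.5·√(5142.3/1.3398) = 0.5·√(3838) = 30.976 Hz

31.0 Hz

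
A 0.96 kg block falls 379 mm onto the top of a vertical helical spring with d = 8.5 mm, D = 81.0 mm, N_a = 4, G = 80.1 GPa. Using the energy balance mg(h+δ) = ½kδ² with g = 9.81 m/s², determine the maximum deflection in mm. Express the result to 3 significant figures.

17.4 mm

k = Gd⁴/(8D³N_a) = (80.1×10³)(8.5⁴)/(8·81.0³·4) = 24.587 N/mm
W = mg = 0.96 × 9.81 = 9.4176 N
½kδ² − Wδ − Wh = 0 → δ = (W + √(W² + 2kWh))/k
δ = (9.4176 + √(88.691 + 175514))/24.587 = (9.4176 + 419.05)/24.587 = 17.427 mm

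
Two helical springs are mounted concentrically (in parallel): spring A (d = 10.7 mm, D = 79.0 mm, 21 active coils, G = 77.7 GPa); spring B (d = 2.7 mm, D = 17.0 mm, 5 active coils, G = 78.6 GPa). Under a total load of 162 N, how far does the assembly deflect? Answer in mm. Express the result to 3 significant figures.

4.83 mm

k_A = Gd⁴/(8D³N_a) = (77.7×10³)(10.7⁴)/(8·79.0³·21) = 12.296 N/mm
k_B = Gd⁴/(8D³N_a) = (78.6×10³)(2.7⁴)/(8·17.0³·5) = 21.255 N/mm
Parallel: k_eq = 12.296 + 21.255 = 33.552 N/mm
δ = F/k_eq = 162/33.552 = 4.8284 mm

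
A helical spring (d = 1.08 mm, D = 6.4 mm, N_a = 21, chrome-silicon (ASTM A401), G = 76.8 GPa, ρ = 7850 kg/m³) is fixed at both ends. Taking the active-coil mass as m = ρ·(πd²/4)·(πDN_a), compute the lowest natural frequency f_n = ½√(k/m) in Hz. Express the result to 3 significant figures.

442 Hz

k = Gd⁴/(8D³N_a) = (76.8×10³)(1.08⁴)/(8·6.4³·21) = 2.3725 N/mm = 2372.5 N/m
Wire length L = πDN_a = π·6.4·21 = 422.23 mm
m = ρ·(πd²/4)·L = 7850 × 0.91609×10⁻⁶ m² × 0.42223 m = 0.0030364 kg
f_n = ½√(k/m) = 0.5·√(2372.5/0.0030364) = 0.5·√(7.8136e+05) = 441.97 Hz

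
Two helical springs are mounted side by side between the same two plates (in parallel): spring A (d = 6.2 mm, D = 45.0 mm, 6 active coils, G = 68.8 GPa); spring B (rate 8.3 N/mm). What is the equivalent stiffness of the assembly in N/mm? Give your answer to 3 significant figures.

31.5 N/mm

k_A = Gd⁴/(8D³N_a) = (68.8×10³)(6.2⁴)/(8·45.0³·6) = 23.242 N/mm
Parallel: k_eq = 23.242 + 8.3 = 31.542 N/mm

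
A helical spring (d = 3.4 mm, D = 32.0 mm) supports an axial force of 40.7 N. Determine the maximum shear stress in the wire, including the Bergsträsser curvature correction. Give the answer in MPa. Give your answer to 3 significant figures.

Spring index C = D/d = 32.0/3.4 = 9.4118
K_B = (4C+2)/(4C−3) = 39.647/34.647 = 1.1443
τ₀ = 8FD/(πd³) = 8·40.7·32.0/(π·3.4³) = 10419.2/123.48 = 84.382 MPa
τ_max = K·τ₀ = 1.1443 × 84.382 = 96.559 MPa

96.6 MPa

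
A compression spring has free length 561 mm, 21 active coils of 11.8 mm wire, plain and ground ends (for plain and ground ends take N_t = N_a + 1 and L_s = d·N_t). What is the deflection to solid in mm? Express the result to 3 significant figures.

301 mm

N_t = 22; L_s = 11.8·22 = 259.6 mm
δ_solid = L₀ − L_s = 561 − 259.6 = 301.4 mm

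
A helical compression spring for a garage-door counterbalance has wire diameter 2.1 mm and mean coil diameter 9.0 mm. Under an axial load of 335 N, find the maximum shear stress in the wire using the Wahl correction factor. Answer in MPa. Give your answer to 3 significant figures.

1140 MPa

Spring index C = D/d = 9.0/2.1 = 4.2857
K_W = (4C−1)/(4C−4) + 0.615/C = 16.143/13.143 + 0.1435 = 1.3718
τ₀ = 8FD/(πd³) = 8·335·9.0/(π·2.1³) = 24120/29.094 = 829.03 MPa
τ_max = K·τ₀ = 1.3718 × 829.03 = 1137.2 MPa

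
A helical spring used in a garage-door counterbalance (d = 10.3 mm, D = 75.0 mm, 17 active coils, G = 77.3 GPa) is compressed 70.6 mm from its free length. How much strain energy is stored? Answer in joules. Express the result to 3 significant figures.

k = Gd⁴/(8D³N_a) = (77.3×10³)(10.3⁴)/(8·75.0³·17) = 15.164 N/mm
U = ½kδ² = 0.5 × 15.164 × 70.6² = 37791 N·mm = 37.791 J

37.8 J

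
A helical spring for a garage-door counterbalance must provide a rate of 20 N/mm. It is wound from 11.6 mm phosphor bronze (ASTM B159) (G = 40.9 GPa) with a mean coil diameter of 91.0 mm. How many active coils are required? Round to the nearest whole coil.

N_a = Gd⁴/(8D³k) = (40.9×10³ × 11.6⁴)/(8 × 91.0³ × 20)
    = 7.40551e+08 / 1.20571e+08 = 6.142 → 6 coils

6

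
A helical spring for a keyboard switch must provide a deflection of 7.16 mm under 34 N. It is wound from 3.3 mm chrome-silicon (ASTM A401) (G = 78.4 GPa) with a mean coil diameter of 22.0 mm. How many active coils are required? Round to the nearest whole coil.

23

Required rate k = F/δ = 34/7.16 = 4.7486 N/mm
N_a = Gd⁴/(8D³k) = (78.4×10³ × 3.3⁴)/(8 × 22.0³ × 4.7486)
    = 9.29762e+06 / 404505 = 22.99 → 23 coils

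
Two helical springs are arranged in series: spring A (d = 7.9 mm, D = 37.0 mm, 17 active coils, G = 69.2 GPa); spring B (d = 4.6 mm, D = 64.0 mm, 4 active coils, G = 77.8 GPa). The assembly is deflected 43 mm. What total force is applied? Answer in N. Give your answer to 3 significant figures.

161 N

k_A = Gd⁴/(8D³N_a) = (69.2×10³)(7.9⁴)/(8·37.0³·17) = 39.126 N/mm
k_B = Gd⁴/(8D³N_a) = (77.8×10³)(4.6⁴)/(8·64.0³·4) = 4.1526 N/mm
Series: 1/k_eq = 1/39.126 + 1/4.1526 = 0.26637; k_eq = 3.7542 N/mm
F = k_eq·δ = 3.7542·43 = 161.43 N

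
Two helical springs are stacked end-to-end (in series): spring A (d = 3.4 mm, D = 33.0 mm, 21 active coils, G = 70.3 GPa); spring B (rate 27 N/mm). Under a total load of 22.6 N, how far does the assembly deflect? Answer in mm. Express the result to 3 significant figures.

15.4 mm

k_A = Gd⁴/(8D³N_a) = (70.3×10³)(3.4⁴)/(8·33.0³·21) = 1.556 N/mm
Series: 1/k_eq = 1/1.556 + 1/27 = 0.6797; k_eq = 1.4712 N/mm
δ = F/k_eq = 22.6/1.4712 = 15.361 mm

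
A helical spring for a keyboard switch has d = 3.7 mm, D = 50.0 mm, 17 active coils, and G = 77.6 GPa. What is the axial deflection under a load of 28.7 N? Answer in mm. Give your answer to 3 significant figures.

k = Gd⁴/(8D³N_a) = (77.6×10³)(3.7⁴)/(8·50.0³·17) = 0.8555 N/mm
δ = F/k = 28.7 / 0.8555 = 33.548 mm

33.5 mm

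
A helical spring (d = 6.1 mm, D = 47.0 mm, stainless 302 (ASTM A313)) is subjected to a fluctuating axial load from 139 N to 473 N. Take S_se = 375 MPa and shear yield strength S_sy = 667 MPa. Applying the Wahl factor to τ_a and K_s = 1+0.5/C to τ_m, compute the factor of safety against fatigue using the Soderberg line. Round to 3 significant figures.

C = D/d = 47.0/6.1 = 7.7049; K_W = (4C−1)/(4C−4)+0.615/C = 1.1917; K_s = 1+0.5/C = 1.0649
F_a = (F_max−F_min)/2 = 167 N; F_m = (F_max+F_min)/2 = 306 N
τ_a = K_W·8F_aD/(πd³) = 1.1917 × 88.057 = 104.94 MPa
τ_m = K_s·8F_mD/(πd³) = 1.0649 × 161.35 = 171.82 MPa
Soderberg: 1/n_f = τ_a/S_se + τ_m/S_sy = 104.94/375 + 171.82/667 = 0.27983 + 0.25760 = 0.53743
n_f = 1/0.53743 = 1.861

1.86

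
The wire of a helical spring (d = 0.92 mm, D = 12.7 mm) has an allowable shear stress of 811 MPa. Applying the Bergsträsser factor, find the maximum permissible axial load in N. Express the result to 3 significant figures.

17.8 N

C = D/d = 12.7/0.92 = 13.8043
K_B = (4C+2)/(4C−3) = 57.217/52.217 = 1.0958
τ_max = K·8FD/(πd³) → F_max = τ_allow·πd³/(8DK)
F_max = 811·π·0.92³/(8·12.7·1.0958) = 1984/111.33 = 17.821 N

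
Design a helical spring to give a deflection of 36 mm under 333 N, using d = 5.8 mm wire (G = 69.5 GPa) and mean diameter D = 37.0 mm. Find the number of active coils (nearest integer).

Required rate k = F/δ = 333/36 = 9.25 N/mm
N_a = Gd⁴/(8D³k) = (69.5×10³ × 5.8⁴)/(8 × 37.0³ × 9.25)
    = 7.86496e+07 / 3.74832e+06 = 20.98 → 21 coils

21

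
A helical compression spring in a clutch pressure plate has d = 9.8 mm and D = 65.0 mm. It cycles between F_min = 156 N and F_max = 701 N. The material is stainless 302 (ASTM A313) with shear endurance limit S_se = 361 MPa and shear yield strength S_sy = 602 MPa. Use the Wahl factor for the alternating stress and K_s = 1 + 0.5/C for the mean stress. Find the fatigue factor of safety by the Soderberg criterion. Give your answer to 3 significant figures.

3.36

C = D/d = 65.0/9.8 = 6.6327; K_W = (4C−1)/(4C−4)+0.615/C = 1.2259; K_s = 1+0.5/C = 1.0754
F_a = (F_max−F_min)/2 = 272.5 N; F_m = (F_max+F_min)/2 = 428.5 N
τ_a = K_W·8F_aD/(πd³) = 1.2259 × 47.923 = 58.747 MPa
τ_m = K_s·8F_mD/(πd³) = 1.0754 × 75.357 = 81.038 MPa
Soderberg: 1/n_f = τ_a/S_se + τ_m/S_sy = 58.747/361 + 81.038/602 = 0.16273 + 0.13461 = 0.29735
n_f = 1/0.29735 = 3.363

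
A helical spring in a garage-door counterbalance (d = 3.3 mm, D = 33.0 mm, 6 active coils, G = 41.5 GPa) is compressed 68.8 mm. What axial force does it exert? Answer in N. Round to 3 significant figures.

k = Gd⁴/(8D³N_a) = (41.5×10³)(3.3⁴)/(8·33.0³·6) = 2.8531 N/mm
F = k·δ = 2.8531 × 68.8 = 196.29 N

196 N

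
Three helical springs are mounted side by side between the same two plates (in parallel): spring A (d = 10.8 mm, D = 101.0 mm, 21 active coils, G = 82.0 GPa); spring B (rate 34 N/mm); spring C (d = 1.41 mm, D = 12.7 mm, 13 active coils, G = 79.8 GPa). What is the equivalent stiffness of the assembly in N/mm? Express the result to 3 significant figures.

41.9 N/mm

k_A = Gd⁴/(8D³N_a) = (82.0×10³)(10.8⁴)/(8·101.0³·21) = 6.4452 N/mm
k_C = Gd⁴/(8D³N_a) = (79.8×10³)(1.41⁴)/(8·12.7³·13) = 1.4806 N/mm
Parallel: k_eq = 6.4452 + 34 + 1.4806 = 41.926 N/mm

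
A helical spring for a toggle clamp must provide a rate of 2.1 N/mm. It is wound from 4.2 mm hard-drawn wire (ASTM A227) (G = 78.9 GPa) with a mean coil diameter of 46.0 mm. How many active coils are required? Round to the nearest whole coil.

15

N_a = Gd⁴/(8D³k) = (78.9×10³ × 4.2⁴)/(8 × 46.0³ × 2.1)
    = 2.45513e+07 / 1.63524e+06 = 15.01 → 15 coils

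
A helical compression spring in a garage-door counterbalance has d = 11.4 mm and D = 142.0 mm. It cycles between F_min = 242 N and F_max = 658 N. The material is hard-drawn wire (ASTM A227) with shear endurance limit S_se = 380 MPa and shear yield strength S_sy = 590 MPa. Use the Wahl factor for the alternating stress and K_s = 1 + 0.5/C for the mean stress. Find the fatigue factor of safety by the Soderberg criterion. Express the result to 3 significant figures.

2.92

C = D/d = 142.0/11.4 = 12.4561; K_W = (4C−1)/(4C−4)+0.615/C = 1.1148; K_s = 1+0.5/C = 1.0401
F_a = (F_max−F_min)/2 = 208 N; F_m = (F_max+F_min)/2 = 450 N
τ_a = K_W·8F_aD/(πd³) = 1.1148 × 50.767 = 56.597 MPa
τ_m = K_s·8F_mD/(πd³) = 1.0401 × 109.83 = 114.24 MPa
Soderberg: 1/n_f = τ_a/S_se + τ_m/S_sy = 56.597/380 + 114.24/590 = 0.14894 + 0.19363 = 0.34257
n_f = 1/0.34257 = 2.919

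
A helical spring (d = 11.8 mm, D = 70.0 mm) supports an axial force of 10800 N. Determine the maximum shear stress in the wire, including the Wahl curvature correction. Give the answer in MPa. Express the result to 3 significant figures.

1470 MPa

Spring index C = D/d = 70.0/11.8 = 5.9322
K_W = (4C−1)/(4C−4) + 0.615/C = 22.729/19.729 + 0.1037 = 1.2557
τ₀ = 8FD/(πd³) = 8·10800·70.0/(π·11.8³) = 6.048e+06/5161.7 = 1171.7 MPa
τ_max = K·τ₀ = 1.2557 × 1171.7 = 1471.3 MPa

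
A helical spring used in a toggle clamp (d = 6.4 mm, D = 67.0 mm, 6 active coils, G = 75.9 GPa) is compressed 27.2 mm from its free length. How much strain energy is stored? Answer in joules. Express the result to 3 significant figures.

3.26 J

k = Gd⁴/(8D³N_a) = (75.9×10³)(6.4⁴)/(8·67.0³·6) = 8.8206 N/mm
U = ½kδ² = 0.5 × 8.8206 × 27.2² = 3262.9 N·mm = 3.2629 J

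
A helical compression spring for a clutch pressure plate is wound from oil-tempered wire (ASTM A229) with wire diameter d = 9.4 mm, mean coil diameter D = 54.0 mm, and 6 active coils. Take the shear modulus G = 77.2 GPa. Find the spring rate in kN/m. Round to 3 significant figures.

k = Gd⁴/(8D³N_a) = (77.2×10³ × 9.4⁴) / (8 × 54.0³ × 6)
  = 6.02738e+08 / 7.55827e+06 = 79.746 N/mm

79.7 kN/m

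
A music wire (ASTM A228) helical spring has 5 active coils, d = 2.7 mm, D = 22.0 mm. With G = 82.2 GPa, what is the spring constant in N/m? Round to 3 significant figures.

10300 N/m

k = Gd⁴/(8D³N_a) = (82.2×10³ × 2.7⁴) / (8 × 22.0³ × 5)
  = 4.36845e+06 / 425920 = 10.256 N/mm = 10256 N/m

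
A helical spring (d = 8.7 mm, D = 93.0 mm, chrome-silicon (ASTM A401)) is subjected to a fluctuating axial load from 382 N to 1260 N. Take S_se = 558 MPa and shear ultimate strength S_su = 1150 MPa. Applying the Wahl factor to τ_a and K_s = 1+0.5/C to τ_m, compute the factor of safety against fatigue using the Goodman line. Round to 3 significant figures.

C = D/d = 93.0/8.7 = 10.6897; K_W = (4C−1)/(4C−4)+0.615/C = 1.1349; K_s = 1+0.5/C = 1.0468
F_a = (F_max−F_min)/2 = 439 N; F_m = (F_max+F_min)/2 = 821 N
τ_a = K_W·8F_aD/(πd³) = 1.1349 × 157.88 = 179.18 MPa
τ_m = K_s·8F_mD/(πd³) = 1.0468 × 295.26 = 309.07 MPa
Goodman: 1/n_f = τ_a/S_se + τ_m/S_su = 179.18/558 + 309.07/1150 = 0.32112 + 0.26876 = 0.58988
n_f = 1/0.58988 = 1.695

1.70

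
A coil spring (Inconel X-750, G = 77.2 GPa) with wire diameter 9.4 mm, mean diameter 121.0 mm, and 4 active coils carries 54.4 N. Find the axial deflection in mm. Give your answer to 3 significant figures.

5.12 mm

k = Gd⁴/(8D³N_a) = (77.2×10³)(9.4⁴)/(8·121.0³·4) = 10.632 N/mm
δ = F/k = 54.4 / 10.632 = 5.1165 mm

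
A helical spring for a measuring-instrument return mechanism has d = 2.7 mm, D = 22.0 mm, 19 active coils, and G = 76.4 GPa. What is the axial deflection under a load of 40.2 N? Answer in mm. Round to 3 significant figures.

16.0 mm

k = Gd⁴/(8D³N_a) = (76.4×10³)(2.7⁴)/(8·22.0³·19) = 2.5086 N/mm
δ = F/k = 40.2 / 2.5086 = 16.025 mm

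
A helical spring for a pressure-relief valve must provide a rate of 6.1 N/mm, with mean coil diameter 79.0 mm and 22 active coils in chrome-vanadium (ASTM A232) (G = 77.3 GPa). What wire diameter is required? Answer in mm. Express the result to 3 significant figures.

9.10 mm

d = (8D³N_a·k / G)^(1/4) = (8·79.0³·22·6.1 / (77.3×10³))^0.25
  = (6847.7)^0.25 = 9.0967 mm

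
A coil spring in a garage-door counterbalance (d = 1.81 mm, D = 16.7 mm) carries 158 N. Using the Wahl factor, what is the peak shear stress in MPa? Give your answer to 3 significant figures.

1310 MPa

Spring index C = D/d = 16.7/1.81 = 9.2265
K_W = (4C−1)/(4C−4) + 0.615/C = 35.906/32.906 + 0.0667 = 1.1578
τ₀ = 8FD/(πd³) = 8·158·16.7/(π·1.81³) = 21108.8/18.629 = 1133.1 MPa
τ_max = K·τ₀ = 1.1578 × 1133.1 = 1312 MPa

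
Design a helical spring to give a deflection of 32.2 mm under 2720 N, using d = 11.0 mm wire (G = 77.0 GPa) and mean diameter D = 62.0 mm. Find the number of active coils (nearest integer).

7

Required rate k = F/δ = 2720/32.2 = 84.472 N/mm
N_a = Gd⁴/(8D³k) = (77.0×10³ × 11.0⁴)/(8 × 62.0³ × 84.472)
    = 1.12736e+09 / 1.61056e+08 = 7 → 7 coils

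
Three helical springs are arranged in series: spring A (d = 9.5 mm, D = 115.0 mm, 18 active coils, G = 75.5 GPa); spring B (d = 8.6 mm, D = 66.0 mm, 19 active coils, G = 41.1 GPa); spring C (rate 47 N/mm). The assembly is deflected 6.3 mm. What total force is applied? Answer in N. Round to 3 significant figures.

11.0 N

k_A = Gd⁴/(8D³N_a) = (75.5×10³)(9.5⁴)/(8·115.0³·18) = 2.8079 N/mm
k_B = Gd⁴/(8D³N_a) = (41.1×10³)(8.6⁴)/(8·66.0³·19) = 5.1447 N/mm
Series: 1/k_eq = 1/2.8079 + 1/5.1447 + 1/47 = 0.57179; k_eq = 1.7489 N/mm
F = k_eq·δ = 1.7489·6.3 = 11.018 N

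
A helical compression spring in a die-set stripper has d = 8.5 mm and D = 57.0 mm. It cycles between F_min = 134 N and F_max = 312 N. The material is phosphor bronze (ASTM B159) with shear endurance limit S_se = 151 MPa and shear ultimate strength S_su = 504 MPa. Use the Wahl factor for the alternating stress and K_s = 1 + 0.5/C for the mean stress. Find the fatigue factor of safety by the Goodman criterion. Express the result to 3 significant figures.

3.54

C = D/d = 57.0/8.5 = 6.7059; K_W = (4C−1)/(4C−4)+0.615/C = 1.2232; K_s = 1+0.5/C = 1.0746
F_a = (F_max−F_min)/2 = 89 N; F_m = (F_max+F_min)/2 = 223 N
τ_a = K_W·8F_aD/(πd³) = 1.2232 × 21.035 = 25.729 MPa
τ_m = K_s·8F_mD/(πd³) = 1.0746 × 52.706 = 56.636 MPa
Goodman: 1/n_f = τ_a/S_se + τ_m/S_su = 25.729/151 + 56.636/504 = 0.17039 + 0.11237 = 0.28277
n_f = 1/0.28277 = 3.536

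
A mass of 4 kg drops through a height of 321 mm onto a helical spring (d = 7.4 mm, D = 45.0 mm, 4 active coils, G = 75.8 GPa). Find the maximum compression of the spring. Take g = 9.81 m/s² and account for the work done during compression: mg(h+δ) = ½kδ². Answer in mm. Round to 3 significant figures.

k = Gd⁴/(8D³N_a) = (75.8×10³)(7.4⁴)/(8·45.0³·4) = 77.949 N/mm
W = mg = 4 × 9.81 = 39.24 N
½kδ² − Wδ − Wh = 0 → δ = (W + √(W² + 2kWh))/k
δ = (39.24 + √(1539.8 + 1.96369e+06))/77.949 = (39.24 + 1401.9)/77.949 = 18.488 mm

18.5 mm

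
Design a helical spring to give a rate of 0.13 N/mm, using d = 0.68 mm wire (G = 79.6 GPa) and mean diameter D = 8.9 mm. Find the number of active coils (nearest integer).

23

N_a = Gd⁴/(8D³k) = (79.6×10³ × 0.68⁴)/(8 × 8.9³ × 0.13)
    = 17019.6 / 733.168 = 23.21 → 23 coils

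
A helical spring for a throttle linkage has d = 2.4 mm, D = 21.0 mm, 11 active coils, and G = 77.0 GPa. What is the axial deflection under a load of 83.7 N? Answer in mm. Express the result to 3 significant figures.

k = Gd⁴/(8D³N_a) = (77.0×10³)(2.4⁴)/(8·21.0³·11) = 3.1347 N/mm
δ = F/k = 83.7 / 3.1347 = 26.701 mm

26.7 mm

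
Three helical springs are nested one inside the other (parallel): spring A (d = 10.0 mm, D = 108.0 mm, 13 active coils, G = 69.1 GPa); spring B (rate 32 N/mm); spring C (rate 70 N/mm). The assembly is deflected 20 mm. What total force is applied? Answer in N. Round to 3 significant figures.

k_A = Gd⁴/(8D³N_a) = (69.1×10³)(10.0⁴)/(8·108.0³·13) = 5.2744 N/mm
Parallel: k_eq = 5.2744 + 32 + 70 = 107.27 N/mm
F = k_eq·δ = 107.27·20 = 2145.5 N

2150 N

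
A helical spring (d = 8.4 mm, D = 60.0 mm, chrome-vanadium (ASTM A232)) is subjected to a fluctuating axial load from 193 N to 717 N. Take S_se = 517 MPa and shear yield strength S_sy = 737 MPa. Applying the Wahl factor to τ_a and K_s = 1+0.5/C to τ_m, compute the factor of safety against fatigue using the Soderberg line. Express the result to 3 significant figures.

3.05

C = D/d = 60.0/8.4 = 7.1429; K_W = (4C−1)/(4C−4)+0.615/C = 1.2082; K_s = 1+0.5/C = 1.0700
F_a = (F_max−F_min)/2 = 262 N; F_m = (F_max+F_min)/2 = 455 N
τ_a = K_W·8F_aD/(πd³) = 1.2082 × 67.539 = 81.6 MPa
τ_m = K_s·8F_mD/(πd³) = 1.0700 × 117.29 = 125.5 MPa
Soderberg: 1/n_f = τ_a/S_se + τ_m/S_sy = 81.6/517 + 125.5/737 = 0.15783 + 0.17029 = 0.32812
n_f = 1/0.32812 = 3.048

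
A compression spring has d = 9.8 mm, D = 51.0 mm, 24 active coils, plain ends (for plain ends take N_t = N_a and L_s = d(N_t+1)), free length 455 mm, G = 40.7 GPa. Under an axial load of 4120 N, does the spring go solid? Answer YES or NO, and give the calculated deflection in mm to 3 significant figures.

k = Gd⁴/(8D³N_a) = (40.7×10³)(9.8⁴)/(8·51.0³·24) = 14.74 N/mm
N_t = 24; L_s = 9.8·25 = 245 mm; δ_solid = L₀ − L_s = 455 − 245 = 210 mm
δ = F/k = 4120/14.74 = 279.52 mm
δ ≥ δ_solid → spring goes solid

YES, δ = 280 mm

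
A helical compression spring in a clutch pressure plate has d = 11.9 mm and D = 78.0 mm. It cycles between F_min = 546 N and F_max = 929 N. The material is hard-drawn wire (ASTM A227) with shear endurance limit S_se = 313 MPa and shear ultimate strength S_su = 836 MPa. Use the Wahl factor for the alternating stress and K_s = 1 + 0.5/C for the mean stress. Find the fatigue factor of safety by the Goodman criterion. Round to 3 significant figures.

4.99

C = D/d = 78.0/11.9 = 6.5546; K_W = (4C−1)/(4C−4)+0.615/C = 1.2288; K_s = 1+0.5/C = 1.0763
F_a = (F_max−F_min)/2 = 191.5 N; F_m = (F_max+F_min)/2 = 737.5 N
τ_a = K_W·8F_aD/(πd³) = 1.2288 × 22.572 = 27.737 MPa
τ_m = K_s·8F_mD/(πd³) = 1.0763 × 86.927 = 93.558 MPa
Goodman: 1/n_f = τ_a/S_se + τ_m/S_su = 27.737/313 + 93.558/836 = 0.08862 + 0.11191 = 0.20053
n_f = 1/0.20053 = 4.987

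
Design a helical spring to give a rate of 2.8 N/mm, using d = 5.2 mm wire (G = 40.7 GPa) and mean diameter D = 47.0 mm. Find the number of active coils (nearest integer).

13

N_a = Gd⁴/(8D³k) = (40.7×10³ × 5.2⁴)/(8 × 47.0³ × 2.8)
    = 2.97583e+07 / 2.32564e+06 = 12.8 → 13 coils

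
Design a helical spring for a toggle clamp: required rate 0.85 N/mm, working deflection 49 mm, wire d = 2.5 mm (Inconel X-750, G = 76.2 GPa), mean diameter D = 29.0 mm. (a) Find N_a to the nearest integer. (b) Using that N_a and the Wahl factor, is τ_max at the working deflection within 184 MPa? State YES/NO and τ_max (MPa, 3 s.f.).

(a) 18 coils; (b) NO, τ_max = 221 MPa

N_a = Gd⁴/(8D³k) = (76.2×10³)(2.5⁴)/(8·29.0³·0.85) = 17.95 → N_a = 18
Actual rate k = Gd⁴/(8D³·18) = 0.84754 N/mm
Working load F = kδ = 0.84754·49 = 41.529 N
C = 29.0/2.5 = 11.6000; K_W = (4C−1)/(4C−4)+0.615/C = 1.1238
τ_max = K_W·8FD/(πd³) = 1.1238·196.28 = 220.57 MPa
τ_max > 184 MPa → exceeds allowable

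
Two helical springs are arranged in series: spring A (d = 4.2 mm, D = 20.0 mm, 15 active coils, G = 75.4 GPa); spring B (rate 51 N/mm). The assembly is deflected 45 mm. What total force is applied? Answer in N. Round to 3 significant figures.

k_A = Gd⁴/(8D³N_a) = (75.4×10³)(4.2⁴)/(8·20.0³·15) = 24.44 N/mm
Series: 1/k_eq = 1/24.44 + 1/51 = 0.060525; k_eq = 16.522 N/mm
F = k_eq·δ = 16.522·45 = 743.5 N

743 N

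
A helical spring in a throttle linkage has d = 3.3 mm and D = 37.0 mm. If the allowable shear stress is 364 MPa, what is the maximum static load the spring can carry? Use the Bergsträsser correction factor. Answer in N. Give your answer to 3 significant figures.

C = D/d = 37.0/3.3 = 11.2121
K_B = (4C+2)/(4C−3) = 46.848/41.848 = 1.1195
τ_max = K·8FD/(πd³) → F_max = τ_allow·πd³/(8DK)
F_max = 364·π·3.3³/(8·37.0·1.1195) = 41095/331.37 = 124.02 N

124 N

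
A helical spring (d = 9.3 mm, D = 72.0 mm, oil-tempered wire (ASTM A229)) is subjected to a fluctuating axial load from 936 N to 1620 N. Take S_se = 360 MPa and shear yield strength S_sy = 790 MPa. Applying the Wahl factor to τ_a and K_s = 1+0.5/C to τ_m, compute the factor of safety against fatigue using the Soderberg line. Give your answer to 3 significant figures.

1.54

C = D/d = 72.0/9.3 = 7.7419; K_W = (4C−1)/(4C−4)+0.615/C = 1.1907; K_s = 1+0.5/C = 1.0646
F_a = (F_max−F_min)/2 = 342 N; F_m = (F_max+F_min)/2 = 1278 N
τ_a = K_W·8F_aD/(πd³) = 1.1907 × 77.956 = 92.821 MPa
τ_m = K_s·8F_mD/(πd³) = 1.0646 × 291.31 = 310.12 MPa
Soderberg: 1/n_f = τ_a/S_se + τ_m/S_sy = 92.821/360 + 310.12/790 = 0.25784 + 0.39256 = 0.6504
n_f = 1/0.6504 = 1.538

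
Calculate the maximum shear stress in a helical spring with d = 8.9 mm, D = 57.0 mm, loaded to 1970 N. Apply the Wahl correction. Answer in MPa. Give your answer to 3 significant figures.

501 MPa

Spring index C = D/d = 57.0/8.9 = 6.4045
K_W = (4C−1)/(4C−4) + 0.615/C = 24.618/21.618 + 0.0960 = 1.2348
τ₀ = 8FD/(πd³) = 8·1970·57.0/(π·8.9³) = 898320/2214.7 = 405.61 MPa
τ_max = K·τ₀ = 1.2348 × 405.61 = 500.85 MPa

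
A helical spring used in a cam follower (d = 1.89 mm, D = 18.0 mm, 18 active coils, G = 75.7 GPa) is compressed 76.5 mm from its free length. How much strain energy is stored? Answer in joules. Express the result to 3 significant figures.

3.37 J

k = Gd⁴/(8D³N_a) = (75.7×10³)(1.89⁴)/(8·18.0³·18) = 1.1502 N/mm
U = ½kδ² = 0.5 × 1.1502 × 76.5² = 3365.5 N·mm = 3.3655 J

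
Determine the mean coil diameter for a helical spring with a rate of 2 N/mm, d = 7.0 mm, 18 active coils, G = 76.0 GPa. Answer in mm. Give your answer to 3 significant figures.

D = (Gd⁴/(8N_a·k))^(1/3) = (76.0×10³·7.0⁴/(8·18·2))^(1/3)
  = (633597)^(1/3) = 85.8890 mm

85.9 mm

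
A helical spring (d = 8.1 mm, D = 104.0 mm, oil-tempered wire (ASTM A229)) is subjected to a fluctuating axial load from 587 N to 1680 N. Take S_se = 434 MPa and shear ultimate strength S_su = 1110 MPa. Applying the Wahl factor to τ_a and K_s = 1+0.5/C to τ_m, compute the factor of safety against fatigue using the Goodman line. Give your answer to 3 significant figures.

C = D/d = 104.0/8.1 = 12.8395; K_W = (4C−1)/(4C−4)+0.615/C = 1.1112; K_s = 1+0.5/C = 1.0389
F_a = (F_max−F_min)/2 = 546.5 N; F_m = (F_max+F_min)/2 = 1133.5 N
τ_a = K_W·8F_aD/(πd³) = 1.1112 × 272.34 = 302.63 MPa
τ_m = K_s·8F_mD/(πd³) = 1.0389 × 564.86 = 586.86 MPa
Goodman: 1/n_f = τ_a/S_se + τ_m/S_su = 302.63/434 + 586.86/1110 = 0.69732 + 0.52870 = 1.226
n_f = 1/1.226 = 0.8157

0.816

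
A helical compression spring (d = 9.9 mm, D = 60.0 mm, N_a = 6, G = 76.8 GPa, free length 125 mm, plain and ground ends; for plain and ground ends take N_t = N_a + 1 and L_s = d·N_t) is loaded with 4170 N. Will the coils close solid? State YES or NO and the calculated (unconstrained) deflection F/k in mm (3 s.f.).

YES, δ = 58.6 mm

k = Gd⁴/(8D³N_a) = (76.8×10³)(9.9⁴)/(8·60.0³·6) = 71.155 N/mm
N_t = 7; L_s = 9.9·7 = 69.3 mm; δ_solid = L₀ − L_s = 125 − 69.3 = 55.7 mm
δ = F/k = 4170/71.155 = 58.604 mm
δ ≥ δ_solid → spring goes solid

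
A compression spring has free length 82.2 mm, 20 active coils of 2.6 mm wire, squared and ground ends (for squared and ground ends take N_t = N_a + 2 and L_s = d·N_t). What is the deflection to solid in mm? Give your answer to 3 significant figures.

N_t = 22; L_s = 2.6·22 = 57.2 mm
δ_solid = L₀ − L_s = 82.2 − 57.2 = 25 mm

25.0 mm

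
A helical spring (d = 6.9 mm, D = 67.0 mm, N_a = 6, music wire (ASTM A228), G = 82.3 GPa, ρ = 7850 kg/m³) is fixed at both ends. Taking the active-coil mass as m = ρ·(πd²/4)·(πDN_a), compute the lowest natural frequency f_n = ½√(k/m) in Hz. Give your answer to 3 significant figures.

k = Gd⁴/(8D³N_a) = (82.3×10³)(6.9⁴)/(8·67.0³·6) = 12.922 N/mm = 12922 N/m
Wire length L = πDN_a = π·67.0·6 = 1262.9 mm
m = ρ·(πd²/4)·L = 7850 × 37.393×10⁻⁶ m² × 1.2629 m = 0.37071 kg
f_n = ½√(k/m) = 0.5·√(12922/0.37071) = 0.5·√(34858) = 93.351 Hz

93.4 Hz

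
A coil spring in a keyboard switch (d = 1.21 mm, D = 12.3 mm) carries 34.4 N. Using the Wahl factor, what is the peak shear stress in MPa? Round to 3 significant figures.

695 MPa

Spring index C = D/d = 12.3/1.21 = 10.1653
K_W = (4C−1)/(4C−4) + 0.615/C = 39.661/36.661 + 0.0605 = 1.1423
τ₀ = 8FD/(πd³) = 8·34.4·12.3/(π·1.21³) = 3384.96/5.5655 = 608.2 MPa
τ_max = K·τ₀ = 1.1423 × 608.2 = 694.77 MPa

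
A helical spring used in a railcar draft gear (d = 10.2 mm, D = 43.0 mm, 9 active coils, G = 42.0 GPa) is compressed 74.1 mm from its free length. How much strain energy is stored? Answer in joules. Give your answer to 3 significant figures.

k = Gd⁴/(8D³N_a) = (42.0×10³)(10.2⁴)/(8·43.0³·9) = 79.417 N/mm
U = ½kδ² = 0.5 × 79.417 × 74.1² = 2.1803e+05 N·mm = 218.03 J

218 J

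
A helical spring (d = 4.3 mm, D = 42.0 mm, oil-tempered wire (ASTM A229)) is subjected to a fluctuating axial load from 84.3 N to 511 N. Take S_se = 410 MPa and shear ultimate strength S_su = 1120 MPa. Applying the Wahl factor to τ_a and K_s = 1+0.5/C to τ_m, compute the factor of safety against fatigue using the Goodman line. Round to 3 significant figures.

C = D/d = 42.0/4.3 = 9.7674; K_W = (4C−1)/(4C−4)+0.615/C = 1.1485; K_s = 1+0.5/C = 1.0512
F_a = (F_max−F_min)/2 = 213.35 N; F_m = (F_max+F_min)/2 = 297.65 N
τ_a = K_W·8F_aD/(πd³) = 1.1485 × 287 = 329.62 MPa
τ_m = K_s·8F_mD/(πd³) = 1.0512 × 400.4 = 420.89 MPa
Goodman: 1/n_f = τ_a/S_se + τ_m/S_su = 329.62/410 + 420.89/1120 = 0.80395 + 0.37580 = 1.1797
n_f = 1/1.1797 = 0.8476

0.848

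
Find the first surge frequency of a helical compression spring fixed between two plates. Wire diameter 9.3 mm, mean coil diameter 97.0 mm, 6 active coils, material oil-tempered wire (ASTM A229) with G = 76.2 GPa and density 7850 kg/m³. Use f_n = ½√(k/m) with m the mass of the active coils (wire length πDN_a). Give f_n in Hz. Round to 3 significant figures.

k = Gd⁴/(8D³N_a) = (76.2×10³)(9.3⁴)/(8·97.0³·6) = 13.012 N/mm = 13012 N/m
Wire length L = πDN_a = π·97.0·6 = 1828.4 mm
m = ρ·(πd²/4)·L = 7850 × 67.929×10⁻⁶ m² × 1.8284 m = 0.97499 kg
f_n = ½√(k/m) = 0.5·√(13012/0.97499) = 0.5·√(13345) = 57.761 Hz

57.8 Hz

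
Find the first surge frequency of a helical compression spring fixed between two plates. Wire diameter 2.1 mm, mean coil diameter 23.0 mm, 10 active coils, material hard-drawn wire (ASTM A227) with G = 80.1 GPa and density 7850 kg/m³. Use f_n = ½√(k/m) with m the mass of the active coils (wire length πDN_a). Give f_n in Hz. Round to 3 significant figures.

143 Hz

k = Gd⁴/(8D³N_a) = (80.1×10³)(2.1⁴)/(8·23.0³·10) = 1.6004 N/mm = 1600.4 N/m
Wire length L = πDN_a = π·23.0·10 = 722.57 mm
m = ρ·(πd²/4)·L = 7850 × 3.4636×10⁻⁶ m² × 0.72257 m = 0.019646 kg
f_n = ½√(k/m) = 0.5·√(1600.4/0.019646) = 0.5·√(81463) = 142.71 Hz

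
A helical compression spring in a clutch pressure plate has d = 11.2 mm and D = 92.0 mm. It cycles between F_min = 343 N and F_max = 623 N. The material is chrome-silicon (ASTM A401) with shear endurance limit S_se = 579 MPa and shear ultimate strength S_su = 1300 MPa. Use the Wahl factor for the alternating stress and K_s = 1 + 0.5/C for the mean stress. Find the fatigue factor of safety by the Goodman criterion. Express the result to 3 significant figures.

C = D/d = 92.0/11.2 = 8.2143; K_W = (4C−1)/(4C−4)+0.615/C = 1.1788; K_s = 1+0.5/C = 1.0609
F_a = (F_max−F_min)/2 = 140 N; F_m = (F_max+F_min)/2 = 483 N
τ_a = K_W·8F_aD/(πd³) = 1.1788 × 23.345 = 27.52 MPa
τ_m = K_s·8F_mD/(πd³) = 1.0609 × 80.542 = 85.444 MPa
Goodman: 1/n_f = τ_a/S_se + τ_m/S_su = 27.52/579 + 85.444/1300 = 0.04753 + 0.06573 = 0.11326
n_f = 1/0.11326 = 8.829

8.83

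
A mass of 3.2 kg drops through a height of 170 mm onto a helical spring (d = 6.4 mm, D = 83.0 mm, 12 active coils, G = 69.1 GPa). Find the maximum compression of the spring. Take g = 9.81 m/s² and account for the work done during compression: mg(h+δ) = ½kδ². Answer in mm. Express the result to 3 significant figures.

87.5 mm

k = Gd⁴/(8D³N_a) = (69.1×10³)(6.4⁴)/(8·83.0³·12) = 2.112 N/mm
W = mg = 3.2 × 9.81 = 31.392 N
½kδ² − Wδ − Wh = 0 → δ = (W + √(W² + 2kWh))/k
δ = (31.392 + √(985.46 + 22541.9))/2.112 = (31.392 + 153.39)/2.112 = 87.49 mm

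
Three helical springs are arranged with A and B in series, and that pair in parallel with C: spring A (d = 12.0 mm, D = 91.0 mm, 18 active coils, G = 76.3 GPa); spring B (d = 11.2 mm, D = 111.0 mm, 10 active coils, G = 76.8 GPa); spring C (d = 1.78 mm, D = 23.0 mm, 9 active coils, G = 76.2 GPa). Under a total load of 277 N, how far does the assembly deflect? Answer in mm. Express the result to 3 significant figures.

k_A = Gd⁴/(8D³N_a) = (76.3×10³)(12.0⁴)/(8·91.0³·18) = 14.58 N/mm
k_B = Gd⁴/(8D³N_a) = (76.8×10³)(11.2⁴)/(8·111.0³·10) = 11.045 N/mm
k_C = Gd⁴/(8D³N_a) = (76.2×10³)(1.78⁴)/(8·23.0³·9) = 0.87321 N/mm
Springs A,B series: k_AB = 1/(1/14.58+1/11.045) = 6.2844 N/mm; parallel with C: k_eq = 6.2844+0.87321 = 7.1577 N/mm
δ = F/k_eq = 277/7.1577 = 38.7 mm

38.7 mm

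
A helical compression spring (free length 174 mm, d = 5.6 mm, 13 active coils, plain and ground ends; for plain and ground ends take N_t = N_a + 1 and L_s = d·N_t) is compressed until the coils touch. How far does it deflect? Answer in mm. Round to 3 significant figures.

95.6 mm

N_t = 14; L_s = 5.6·14 = 78.4 mm
δ_solid = L₀ − L_s = 174 − 78.4 = 95.6 mm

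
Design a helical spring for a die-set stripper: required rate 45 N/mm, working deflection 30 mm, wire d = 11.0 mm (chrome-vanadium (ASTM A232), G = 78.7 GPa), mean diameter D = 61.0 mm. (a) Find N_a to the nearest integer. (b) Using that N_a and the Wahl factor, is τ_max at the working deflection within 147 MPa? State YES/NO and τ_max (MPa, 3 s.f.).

(a) 14 coils; (b) NO, τ_max = 202 MPa

N_a = Gd⁴/(8D³k) = (78.7×10³)(11.0⁴)/(8·61.0³·45) = 14.1 → N_a = 14
Actual rate k = Gd⁴/(8D³·14) = 45.325 N/mm
Working load F = kδ = 45.325·30 = 1359.8 N
C = 61.0/11.0 = 5.5455; K_W = (4C−1)/(4C−4)+0.615/C = 1.2759
τ_max = K_W·8FD/(πd³) = 1.2759·158.69 = 202.47 MPa
τ_max > 147 MPa → exceeds allowable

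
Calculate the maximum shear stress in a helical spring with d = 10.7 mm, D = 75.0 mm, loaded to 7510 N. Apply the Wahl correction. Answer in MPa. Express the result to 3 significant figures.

1420 MPa

Spring index C = D/d = 75.0/10.7 = 7.0093
K_W = (4C−1)/(4C−4) + 0.615/C = 27.037/24.037 + 0.0877 = 1.2125
τ₀ = 8FD/(πd³) = 8·7510·75.0/(π·10.7³) = 4.506e+06/3848.6 = 1170.8 MPa
τ_max = K·τ₀ = 1.2125 × 1170.8 = 1419.7 MPa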